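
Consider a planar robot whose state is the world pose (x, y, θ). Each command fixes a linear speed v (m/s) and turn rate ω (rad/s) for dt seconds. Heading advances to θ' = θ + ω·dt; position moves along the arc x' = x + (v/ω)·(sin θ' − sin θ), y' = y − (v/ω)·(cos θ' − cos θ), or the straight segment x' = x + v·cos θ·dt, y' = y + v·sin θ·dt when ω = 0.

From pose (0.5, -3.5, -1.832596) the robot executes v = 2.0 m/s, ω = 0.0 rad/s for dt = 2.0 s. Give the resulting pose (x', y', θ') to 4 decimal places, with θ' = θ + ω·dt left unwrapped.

(-0.5353, -7.3637, -1.8326)

θ' = -1.8326 + 0.0·2.0 = -1.8326
ω = 0 → straight: x' = 0.5 + 2.0·cos(-1.8326)·2.0 = -0.5353
y' = -3.5 + 2.0·sin(-1.8326)·2.0 = -7.3637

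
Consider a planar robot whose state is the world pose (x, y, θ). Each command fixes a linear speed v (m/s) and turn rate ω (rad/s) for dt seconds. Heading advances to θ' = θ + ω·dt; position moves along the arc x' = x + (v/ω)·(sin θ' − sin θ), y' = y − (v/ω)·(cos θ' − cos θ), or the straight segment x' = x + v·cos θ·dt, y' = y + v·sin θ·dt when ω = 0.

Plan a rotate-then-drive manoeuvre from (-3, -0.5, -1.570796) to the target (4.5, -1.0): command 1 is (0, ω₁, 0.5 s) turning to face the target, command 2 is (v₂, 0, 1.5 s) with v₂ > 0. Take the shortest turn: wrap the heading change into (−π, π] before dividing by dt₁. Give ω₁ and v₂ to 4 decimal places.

ω₁ = 3.0085, v₂ = 5.0111

heading to target = atan2(-1−-0.5, 4.5−-3) = -0.0666
Δθ = wrap(-0.0666 − -1.5708) = 1.5042; ω₁ = Δθ/dt₁ = 3.0085
distance = √((4.5−-3)² + (-1−-0.5)²) = 7.5166; v₂ = distance/dt₂ = 5.0111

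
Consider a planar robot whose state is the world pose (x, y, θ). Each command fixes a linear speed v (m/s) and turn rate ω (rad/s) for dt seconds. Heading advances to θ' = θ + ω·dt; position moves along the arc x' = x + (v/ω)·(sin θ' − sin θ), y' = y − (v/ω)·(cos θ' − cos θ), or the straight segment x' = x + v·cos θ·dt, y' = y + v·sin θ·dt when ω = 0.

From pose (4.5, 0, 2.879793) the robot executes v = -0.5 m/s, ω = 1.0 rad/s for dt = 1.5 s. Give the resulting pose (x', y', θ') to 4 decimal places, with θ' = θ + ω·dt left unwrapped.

(5.1020, 0.3197, 4.3798)

θ' = 2.8798 + 1.0·1.5 = 4.3798
R = v/ω = -0.5/1.0 = -0.5000
x' = 4.5 + -0.5000·(sin 4.3798 − sin 2.8798) = 5.1020
y' = 0 − -0.5000·(cos 4.3798 − cos 2.8798) = 0.3197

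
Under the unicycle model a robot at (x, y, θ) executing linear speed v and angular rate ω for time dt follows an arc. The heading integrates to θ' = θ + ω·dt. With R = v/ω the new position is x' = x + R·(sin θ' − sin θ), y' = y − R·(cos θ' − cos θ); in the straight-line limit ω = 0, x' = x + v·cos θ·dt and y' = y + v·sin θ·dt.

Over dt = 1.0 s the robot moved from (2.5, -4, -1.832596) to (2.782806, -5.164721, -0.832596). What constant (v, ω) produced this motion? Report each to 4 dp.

v = 1.2500, ω = 1.0000

Δθ = -0.832596 − -1.832596 = 1.000000
ω = Δθ/dt = 1.000000/1.0 = 1.0000
R = −Δy/(cos θ' − cos θ) = 1.2500
v = R·ω = 1.2500·1.0000 = 1.2500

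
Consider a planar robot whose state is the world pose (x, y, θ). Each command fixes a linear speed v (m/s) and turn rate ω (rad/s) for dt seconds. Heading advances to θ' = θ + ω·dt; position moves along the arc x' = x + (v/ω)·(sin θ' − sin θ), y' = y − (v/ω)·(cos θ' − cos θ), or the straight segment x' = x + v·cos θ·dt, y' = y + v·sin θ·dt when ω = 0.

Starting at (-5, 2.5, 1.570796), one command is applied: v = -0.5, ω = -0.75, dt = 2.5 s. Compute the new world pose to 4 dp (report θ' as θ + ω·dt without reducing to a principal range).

(-5.8664, 1.8639, -0.3042)

θ' = 1.5708 + -0.75·2.5 = -0.3042
R = v/ω = -0.5/-0.75 = 0.6667
x' = -5 + 0.6667·(sin -0.3042 − sin 1.5708) = -5.8664
y' = 2.5 − 0.6667·(cos -0.3042 − cos 1.5708) = 1.8639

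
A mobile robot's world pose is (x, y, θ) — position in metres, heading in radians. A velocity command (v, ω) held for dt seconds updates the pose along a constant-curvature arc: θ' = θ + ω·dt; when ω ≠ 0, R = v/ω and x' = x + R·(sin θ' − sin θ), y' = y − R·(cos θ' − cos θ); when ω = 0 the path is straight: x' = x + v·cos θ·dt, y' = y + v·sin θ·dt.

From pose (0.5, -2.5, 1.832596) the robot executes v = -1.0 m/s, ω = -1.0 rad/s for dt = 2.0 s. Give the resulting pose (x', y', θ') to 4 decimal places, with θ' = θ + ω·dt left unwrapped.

(-0.6325, -3.7448, -0.1674)

θ' = 1.8326 + -1.0·2.0 = -0.1674
R = v/ω = -1.0/-1.0 = 1.0000
x' = 0.5 + 1.0000·(sin -0.1674 − sin 1.8326) = -0.6325
y' = -2.5 − 1.0000·(cos -0.1674 − cos 1.8326) = -3.7448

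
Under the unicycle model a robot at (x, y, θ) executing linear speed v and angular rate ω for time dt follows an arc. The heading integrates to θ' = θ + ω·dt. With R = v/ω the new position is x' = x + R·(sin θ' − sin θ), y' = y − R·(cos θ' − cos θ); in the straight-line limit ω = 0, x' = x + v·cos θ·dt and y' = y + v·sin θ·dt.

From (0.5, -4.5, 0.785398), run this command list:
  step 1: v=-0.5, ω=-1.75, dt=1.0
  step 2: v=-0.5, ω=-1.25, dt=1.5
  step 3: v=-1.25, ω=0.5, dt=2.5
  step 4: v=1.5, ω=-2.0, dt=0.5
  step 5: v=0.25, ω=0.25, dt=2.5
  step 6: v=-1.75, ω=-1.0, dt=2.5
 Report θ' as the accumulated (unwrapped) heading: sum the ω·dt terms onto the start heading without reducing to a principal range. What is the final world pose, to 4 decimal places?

(4.5859, -2.8457, -4.4646)

step 1: θ'=-0.9646 (R=0.2857) → pose (0.0632, -4.4608, -0.9646)
step 2: θ'=-2.8396 (R=0.4000) → pose (0.2729, -3.8510, -2.8396)
step 3: θ'=-1.5896 (R=-2.5000) → pose (2.0289, -1.5111, -1.5896)
step 4: θ'=-2.5896 (R=-0.7500) → pose (1.6723, -2.1356, -2.5896)
step 5: θ'=-1.9646 (R=1.0000) → pose (1.2733, -2.6034, -1.9646)
step 6: θ'=-4.4646 (R=1.7500) → pose (4.5859, -2.8457, -4.4646)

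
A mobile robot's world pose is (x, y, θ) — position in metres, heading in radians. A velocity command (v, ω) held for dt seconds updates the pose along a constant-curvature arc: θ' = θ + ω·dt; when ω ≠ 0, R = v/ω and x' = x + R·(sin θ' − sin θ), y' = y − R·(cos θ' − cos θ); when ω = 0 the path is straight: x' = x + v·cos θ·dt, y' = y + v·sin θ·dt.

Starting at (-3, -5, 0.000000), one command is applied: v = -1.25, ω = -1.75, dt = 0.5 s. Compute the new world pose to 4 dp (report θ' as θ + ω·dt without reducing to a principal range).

(-3.5482, -4.7436, -0.8750)

θ' = 0.0000 + -1.75·0.5 = -0.8750
R = v/ω = -1.25/-1.75 = 0.7143
x' = -3 + 0.7143·(sin -0.8750 − sin 0.0000) = -3.5482
y' = -5 − 0.7143·(cos -0.8750 − cos 0.0000) = -4.7436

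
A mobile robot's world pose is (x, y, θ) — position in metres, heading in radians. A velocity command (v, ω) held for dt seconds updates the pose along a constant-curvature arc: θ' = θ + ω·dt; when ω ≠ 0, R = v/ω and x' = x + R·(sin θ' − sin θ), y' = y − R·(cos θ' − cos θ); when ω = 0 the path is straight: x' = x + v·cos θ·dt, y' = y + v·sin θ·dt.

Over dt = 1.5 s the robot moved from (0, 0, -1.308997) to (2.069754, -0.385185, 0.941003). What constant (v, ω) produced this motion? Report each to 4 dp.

Δθ = 0.941003 − -1.308997 = 2.250000
ω = Δθ/dt = 2.250000/1.5 = 1.5000
R = Δx/(sin θ' − sin θ) = 1.1667
v = R·ω = 1.1667·1.5000 = 1.7500

v = 1.7500, ω = 1.5000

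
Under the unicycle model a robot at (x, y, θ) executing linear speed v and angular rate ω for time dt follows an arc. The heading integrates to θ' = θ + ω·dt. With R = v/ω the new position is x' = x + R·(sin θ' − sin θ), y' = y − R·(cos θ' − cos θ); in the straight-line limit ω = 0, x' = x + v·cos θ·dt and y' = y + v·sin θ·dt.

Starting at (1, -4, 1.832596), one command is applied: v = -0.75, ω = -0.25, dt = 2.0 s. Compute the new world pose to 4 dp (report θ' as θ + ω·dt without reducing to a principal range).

(1.0175, -5.4843, 1.3326)

θ' = 1.8326 + -0.25·2.0 = 1.3326
R = v/ω = -0.75/-0.25 = 3.0000
x' = 1 + 3.0000·(sin 1.3326 − sin 1.8326) = 1.0175
y' = -4 − 3.0000·(cos 1.3326 − cos 1.8326) = -5.4843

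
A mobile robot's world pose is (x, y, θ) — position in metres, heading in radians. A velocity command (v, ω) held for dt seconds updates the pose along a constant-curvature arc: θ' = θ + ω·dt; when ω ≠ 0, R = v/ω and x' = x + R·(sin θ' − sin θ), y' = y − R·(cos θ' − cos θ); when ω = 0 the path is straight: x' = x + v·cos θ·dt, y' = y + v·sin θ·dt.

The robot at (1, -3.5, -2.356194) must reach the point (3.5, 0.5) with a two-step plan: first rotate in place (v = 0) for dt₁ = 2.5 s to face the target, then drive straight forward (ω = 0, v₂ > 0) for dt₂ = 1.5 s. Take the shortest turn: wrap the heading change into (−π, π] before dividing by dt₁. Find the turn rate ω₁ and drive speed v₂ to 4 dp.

heading to target = atan2(0.5−-3.5, 3.5−1) = 1.0122
Δθ = wrap(1.0122 − -2.3562) = -2.9148; ω₁ = Δθ/dt₁ = -1.1659
distance = √((3.5−1)² + (0.5−-3.5)²) = 4.7170; v₂ = distance/dt₂ = 3.1447

ω₁ = -1.1659, v₂ = 3.1447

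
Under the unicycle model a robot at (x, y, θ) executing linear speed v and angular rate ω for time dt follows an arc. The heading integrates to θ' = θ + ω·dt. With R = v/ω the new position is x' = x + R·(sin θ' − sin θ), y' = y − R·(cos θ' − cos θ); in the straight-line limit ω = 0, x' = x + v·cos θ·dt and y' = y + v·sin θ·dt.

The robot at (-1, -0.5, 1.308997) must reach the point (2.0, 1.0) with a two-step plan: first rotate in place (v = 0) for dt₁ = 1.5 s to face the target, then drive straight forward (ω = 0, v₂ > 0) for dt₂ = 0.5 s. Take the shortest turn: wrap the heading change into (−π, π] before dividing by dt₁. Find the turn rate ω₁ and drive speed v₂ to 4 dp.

ω₁ = -0.5636, v₂ = 6.7082

heading to target = atan2(1−-0.5, 2−-1) = 0.4636
Δθ = wrap(0.4636 − 1.3090) = -0.8453; ω₁ = Δθ/dt₁ = -0.5636
distance = √((2−-1)² + (1−-0.5)²) = 3.3541; v₂ = distance/dt₂ = 6.7082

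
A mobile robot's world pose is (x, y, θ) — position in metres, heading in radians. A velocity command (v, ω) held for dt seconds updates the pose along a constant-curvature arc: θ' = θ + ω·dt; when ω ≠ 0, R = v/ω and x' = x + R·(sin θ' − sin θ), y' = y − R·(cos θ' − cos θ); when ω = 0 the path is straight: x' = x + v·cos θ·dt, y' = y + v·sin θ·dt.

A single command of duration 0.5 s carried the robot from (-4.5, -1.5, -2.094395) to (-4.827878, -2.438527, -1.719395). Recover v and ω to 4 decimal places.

v = 2.0000, ω = 0.7500

Δθ = -1.719395 − -2.094395 = 0.375000
ω = Δθ/dt = 0.375000/0.5 = 0.7500
R = −Δy/(cos θ' − cos θ) = 2.6667
v = R·ω = 2.6667·0.7500 = 2.0000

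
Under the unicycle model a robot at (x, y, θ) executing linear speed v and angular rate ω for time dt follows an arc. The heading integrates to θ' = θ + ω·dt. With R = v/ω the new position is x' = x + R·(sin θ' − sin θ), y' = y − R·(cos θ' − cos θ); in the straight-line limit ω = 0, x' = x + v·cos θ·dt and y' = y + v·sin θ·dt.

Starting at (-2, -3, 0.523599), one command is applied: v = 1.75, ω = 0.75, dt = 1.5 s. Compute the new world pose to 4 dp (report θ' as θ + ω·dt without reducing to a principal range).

(-0.8404, -0.7979, 1.6486)

θ' = 0.5236 + 0.75·1.5 = 1.6486
R = v/ω = 1.75/0.75 = 2.3333
x' = -2 + 2.3333·(sin 1.6486 − sin 0.5236) = -0.8404
y' = -3 − 2.3333·(cos 1.6486 − cos 0.5236) = -0.7979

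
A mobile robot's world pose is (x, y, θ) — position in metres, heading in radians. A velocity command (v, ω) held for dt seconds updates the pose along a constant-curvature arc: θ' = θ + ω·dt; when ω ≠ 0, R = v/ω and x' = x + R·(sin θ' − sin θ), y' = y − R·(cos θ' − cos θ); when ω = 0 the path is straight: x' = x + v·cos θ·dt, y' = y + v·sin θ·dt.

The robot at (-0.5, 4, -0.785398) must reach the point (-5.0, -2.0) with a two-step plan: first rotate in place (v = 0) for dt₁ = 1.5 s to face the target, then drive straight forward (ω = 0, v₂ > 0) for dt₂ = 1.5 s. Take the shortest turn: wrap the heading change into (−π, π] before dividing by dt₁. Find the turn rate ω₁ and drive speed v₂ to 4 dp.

ω₁ = -0.9526, v₂ = 5.0000

heading to target = atan2(-2−4, -5−-0.5) = -2.2143
Δθ = wrap(-2.2143 − -0.7854) = -1.4289; ω₁ = Δθ/dt₁ = -0.9526
distance = √((-5−-0.5)² + (-2−4)²) = 7.5000; v₂ = distance/dt₂ = 5.0000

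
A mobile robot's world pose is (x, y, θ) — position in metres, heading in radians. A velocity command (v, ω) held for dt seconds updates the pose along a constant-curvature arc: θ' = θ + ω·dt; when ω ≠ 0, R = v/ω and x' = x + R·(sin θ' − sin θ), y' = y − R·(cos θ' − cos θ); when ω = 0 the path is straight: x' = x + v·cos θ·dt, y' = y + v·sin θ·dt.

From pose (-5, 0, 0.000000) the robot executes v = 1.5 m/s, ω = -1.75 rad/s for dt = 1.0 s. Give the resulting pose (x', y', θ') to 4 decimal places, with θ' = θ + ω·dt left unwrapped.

(-4.1566, -1.0099, -1.7500)

θ' = 0.0000 + -1.75·1.0 = -1.7500
R = v/ω = 1.5/-1.75 = -0.8571
x' = -5 + -0.8571·(sin -1.7500 − sin 0.0000) = -4.1566
y' = 0 − -0.8571·(cos -1.7500 − cos 0.0000) = -1.0099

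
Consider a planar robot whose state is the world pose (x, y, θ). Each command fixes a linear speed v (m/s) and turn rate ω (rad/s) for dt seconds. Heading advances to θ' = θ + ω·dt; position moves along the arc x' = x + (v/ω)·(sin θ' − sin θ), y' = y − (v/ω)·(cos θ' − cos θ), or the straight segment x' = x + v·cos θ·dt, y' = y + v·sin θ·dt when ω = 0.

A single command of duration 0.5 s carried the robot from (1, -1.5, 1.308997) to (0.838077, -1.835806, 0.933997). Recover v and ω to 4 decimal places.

Δθ = 0.933997 − 1.308997 = -0.375000
ω = Δθ/dt = -0.375000/0.5 = -0.7500
R = −Δy/(cos θ' − cos θ) = 1.0000
v = R·ω = 1.0000·-0.7500 = -0.7500

v = -0.7500, ω = -0.7500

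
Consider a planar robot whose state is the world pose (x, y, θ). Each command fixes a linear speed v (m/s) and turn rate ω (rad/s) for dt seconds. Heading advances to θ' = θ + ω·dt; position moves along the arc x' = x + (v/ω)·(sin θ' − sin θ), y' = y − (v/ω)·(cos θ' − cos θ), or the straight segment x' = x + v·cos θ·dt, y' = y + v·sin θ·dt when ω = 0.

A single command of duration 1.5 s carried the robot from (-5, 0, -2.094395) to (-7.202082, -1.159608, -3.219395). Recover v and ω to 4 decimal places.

Δθ = -3.219395 − -2.094395 = -1.125000
ω = Δθ/dt = -1.125000/1.5 = -0.7500
R = Δx/(sin θ' − sin θ) = -2.3333
v = R·ω = -2.3333·-0.7500 = 1.7500

v = 1.7500, ω = -0.7500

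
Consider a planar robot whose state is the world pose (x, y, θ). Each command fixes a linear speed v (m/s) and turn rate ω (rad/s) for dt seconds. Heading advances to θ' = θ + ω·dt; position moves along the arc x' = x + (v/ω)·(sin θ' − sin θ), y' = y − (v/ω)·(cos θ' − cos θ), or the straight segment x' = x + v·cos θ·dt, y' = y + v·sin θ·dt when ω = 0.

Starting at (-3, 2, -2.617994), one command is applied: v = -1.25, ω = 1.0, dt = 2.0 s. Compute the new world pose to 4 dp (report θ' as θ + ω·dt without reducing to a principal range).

(-2.9007, 4.1013, -0.6180)

θ' = -2.6180 + 1.0·2.0 = -0.6180
R = v/ω = -1.25/1.0 = -1.2500
x' = -3 + -1.2500·(sin -0.6180 − sin -2.6180) = -2.9007
y' = 2 − -1.2500·(cos -0.6180 − cos -2.6180) = 4.1013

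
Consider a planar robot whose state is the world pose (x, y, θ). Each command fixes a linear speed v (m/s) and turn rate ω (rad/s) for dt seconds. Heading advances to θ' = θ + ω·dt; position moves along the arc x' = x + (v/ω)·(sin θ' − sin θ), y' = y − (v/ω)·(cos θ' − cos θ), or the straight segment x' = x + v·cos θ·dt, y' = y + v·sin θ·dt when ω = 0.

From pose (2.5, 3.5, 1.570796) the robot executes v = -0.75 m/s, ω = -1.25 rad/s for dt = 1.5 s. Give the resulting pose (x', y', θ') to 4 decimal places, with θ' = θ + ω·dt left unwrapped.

(1.7203, 2.9275, -0.3042)

θ' = 1.5708 + -1.25·1.5 = -0.3042
R = v/ω = -0.75/-1.25 = 0.6000
x' = 2.5 + 0.6000·(sin -0.3042 − sin 1.5708) = 1.7203
y' = 3.5 − 0.6000·(cos -0.3042 − cos 1.5708) = 2.9275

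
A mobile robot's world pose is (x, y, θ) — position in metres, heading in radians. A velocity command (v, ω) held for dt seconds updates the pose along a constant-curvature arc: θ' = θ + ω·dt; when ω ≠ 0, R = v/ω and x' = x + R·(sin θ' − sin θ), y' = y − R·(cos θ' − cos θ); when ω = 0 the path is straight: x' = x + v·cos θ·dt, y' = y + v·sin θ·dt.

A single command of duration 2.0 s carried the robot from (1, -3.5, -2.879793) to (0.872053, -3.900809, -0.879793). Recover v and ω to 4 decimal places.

Δθ = -0.879793 − -2.879793 = 2.000000
ω = Δθ/dt = 2.000000/2.0 = 1.0000
R = −Δy/(cos θ' − cos θ) = 0.2500
v = R·ω = 0.2500·1.0000 = 0.2500

v = 0.2500, ω = 1.0000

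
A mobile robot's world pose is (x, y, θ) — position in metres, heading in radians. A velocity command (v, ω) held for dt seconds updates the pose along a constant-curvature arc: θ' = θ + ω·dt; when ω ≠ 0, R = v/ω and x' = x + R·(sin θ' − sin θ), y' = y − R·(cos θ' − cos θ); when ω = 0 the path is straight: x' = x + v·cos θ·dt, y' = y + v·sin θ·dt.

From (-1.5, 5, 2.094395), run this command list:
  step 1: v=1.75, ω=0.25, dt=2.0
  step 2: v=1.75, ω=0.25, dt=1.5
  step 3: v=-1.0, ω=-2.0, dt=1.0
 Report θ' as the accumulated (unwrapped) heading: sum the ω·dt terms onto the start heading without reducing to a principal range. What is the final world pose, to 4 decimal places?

(-6.0361, 7.6210, 0.9694)

step 1: θ'=2.5944 (R=7.0000) → pose (-3.9201, 7.4779, 2.5944)
step 2: θ'=2.9694 (R=7.0000) → pose (-6.3627, 8.3965, 2.9694)
step 3: θ'=0.9694 (R=0.5000) → pose (-6.0361, 7.6210, 0.9694)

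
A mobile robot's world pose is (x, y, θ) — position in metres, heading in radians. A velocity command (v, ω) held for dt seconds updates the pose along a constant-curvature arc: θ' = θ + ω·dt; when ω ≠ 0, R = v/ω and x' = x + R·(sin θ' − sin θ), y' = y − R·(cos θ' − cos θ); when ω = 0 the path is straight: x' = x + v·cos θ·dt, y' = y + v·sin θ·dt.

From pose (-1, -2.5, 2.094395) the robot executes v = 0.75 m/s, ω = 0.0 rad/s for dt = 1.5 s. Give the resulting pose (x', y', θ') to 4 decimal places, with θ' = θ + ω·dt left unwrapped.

(-1.5625, -1.5257, 2.0944)

θ' = 2.0944 + 0.0·1.5 = 2.0944
ω = 0 → straight: x' = -1 + 0.75·cos(2.0944)·1.5 = -1.5625
y' = -2.5 + 0.75·sin(2.0944)·1.5 = -1.5257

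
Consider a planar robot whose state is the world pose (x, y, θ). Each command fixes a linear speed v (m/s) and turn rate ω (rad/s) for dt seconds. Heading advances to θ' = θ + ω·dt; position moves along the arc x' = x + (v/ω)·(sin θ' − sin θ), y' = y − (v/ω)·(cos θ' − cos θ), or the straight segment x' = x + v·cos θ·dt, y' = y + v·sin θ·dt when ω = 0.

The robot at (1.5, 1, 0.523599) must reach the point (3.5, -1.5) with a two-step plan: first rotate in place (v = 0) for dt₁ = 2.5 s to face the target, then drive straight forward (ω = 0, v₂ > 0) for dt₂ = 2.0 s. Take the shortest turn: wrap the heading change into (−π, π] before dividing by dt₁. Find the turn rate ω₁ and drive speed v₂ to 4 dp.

ω₁ = -0.5679, v₂ = 1.6008

heading to target = atan2(-1.5−1, 3.5−1.5) = -0.8961
Δθ = wrap(-0.8961 − 0.5236) = -1.4197; ω₁ = Δθ/dt₁ = -0.5679
distance = √((3.5−1.5)² + (-1.5−1)²) = 3.2016; v₂ = distance/dt₂ = 1.6008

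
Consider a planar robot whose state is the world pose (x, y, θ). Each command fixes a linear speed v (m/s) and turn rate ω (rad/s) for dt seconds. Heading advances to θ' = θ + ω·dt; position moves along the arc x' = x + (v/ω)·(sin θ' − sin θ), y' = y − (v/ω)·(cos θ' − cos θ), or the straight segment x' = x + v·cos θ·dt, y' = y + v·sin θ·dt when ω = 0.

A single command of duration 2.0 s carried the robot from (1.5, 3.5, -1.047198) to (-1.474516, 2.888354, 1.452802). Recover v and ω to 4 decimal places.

v = -2.0000, ω = 1.2500

Δθ = 1.452802 − -1.047198 = 2.500000
ω = Δθ/dt = 2.500000/2.0 = 1.2500
R = Δx/(sin θ' − sin θ) = -1.6000
v = R·ω = -1.6000·1.2500 = -2.0000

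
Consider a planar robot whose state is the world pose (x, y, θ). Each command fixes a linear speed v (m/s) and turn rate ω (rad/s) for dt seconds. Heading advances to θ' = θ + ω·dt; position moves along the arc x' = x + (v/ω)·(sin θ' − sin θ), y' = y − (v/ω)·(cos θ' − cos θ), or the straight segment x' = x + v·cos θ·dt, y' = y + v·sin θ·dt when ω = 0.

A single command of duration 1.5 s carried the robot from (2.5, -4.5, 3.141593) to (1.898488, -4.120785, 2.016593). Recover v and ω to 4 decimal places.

v = 0.5000, ω = -0.7500

Δθ = 2.016593 − 3.141593 = -1.125000
ω = Δθ/dt = -1.125000/1.5 = -0.7500
R = Δx/(sin θ' − sin θ) = -0.6667
v = R·ω = -0.6667·-0.7500 = 0.5000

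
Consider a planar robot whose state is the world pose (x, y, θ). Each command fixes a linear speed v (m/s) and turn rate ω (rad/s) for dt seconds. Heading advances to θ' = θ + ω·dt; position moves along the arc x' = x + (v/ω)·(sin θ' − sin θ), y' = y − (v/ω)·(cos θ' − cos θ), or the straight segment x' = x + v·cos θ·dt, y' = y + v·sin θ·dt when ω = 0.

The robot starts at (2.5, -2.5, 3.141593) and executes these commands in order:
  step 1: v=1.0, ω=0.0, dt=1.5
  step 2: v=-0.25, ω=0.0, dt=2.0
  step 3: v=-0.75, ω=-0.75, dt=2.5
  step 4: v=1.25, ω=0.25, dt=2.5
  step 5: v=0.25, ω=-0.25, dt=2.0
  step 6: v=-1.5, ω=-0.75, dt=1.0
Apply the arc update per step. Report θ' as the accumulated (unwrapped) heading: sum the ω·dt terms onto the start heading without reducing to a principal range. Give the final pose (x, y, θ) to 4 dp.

(1.6226, -1.4775, 0.6416)

step 1: θ'=3.1416 (straight) → pose (1.0000, -2.5000, 3.1416)
step 2: θ'=3.1416 (straight) → pose (1.5000, -2.5000, 3.1416)
step 3: θ'=1.2666 (R=1.0000) → pose (2.4541, -3.7995, 1.2666)
step 4: θ'=1.8916 (R=5.0000) → pose (2.4286, -0.7253, 1.8916)
step 5: θ'=1.3916 (R=-1.0000) → pose (2.3936, -0.2317, 1.3916)
step 6: θ'=0.6416 (R=2.0000) → pose (1.6226, -1.4775, 0.6416)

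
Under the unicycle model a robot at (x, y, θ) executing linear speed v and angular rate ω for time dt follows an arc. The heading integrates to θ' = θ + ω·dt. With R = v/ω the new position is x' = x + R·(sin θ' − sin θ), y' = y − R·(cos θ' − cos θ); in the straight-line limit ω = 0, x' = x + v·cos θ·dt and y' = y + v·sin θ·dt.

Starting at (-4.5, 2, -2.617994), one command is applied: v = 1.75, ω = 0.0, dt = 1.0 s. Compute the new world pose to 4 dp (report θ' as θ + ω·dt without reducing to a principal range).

θ' = -2.6180 + 0.0·1.0 = -2.6180
ω = 0 → straight: x' = -4.5 + 1.75·cos(-2.6180)·1.0 = -6.0155
y' = 2 + 1.75·sin(-2.6180)·1.0 = 1.1250

(-6.0155, 1.1250, -2.6180)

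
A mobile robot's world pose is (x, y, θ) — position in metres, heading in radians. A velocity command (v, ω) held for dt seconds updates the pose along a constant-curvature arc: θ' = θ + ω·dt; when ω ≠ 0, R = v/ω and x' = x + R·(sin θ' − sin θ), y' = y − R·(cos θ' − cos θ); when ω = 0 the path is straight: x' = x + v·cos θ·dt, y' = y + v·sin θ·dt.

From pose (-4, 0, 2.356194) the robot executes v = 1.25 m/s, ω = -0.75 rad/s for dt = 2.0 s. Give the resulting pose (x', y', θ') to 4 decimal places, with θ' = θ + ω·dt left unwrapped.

(-4.0804, 2.2707, 0.8562)

θ' = 2.3562 + -0.75·2.0 = 0.8562
R = v/ω = 1.25/-0.75 = -1.6667
x' = -4 + -1.6667·(sin 0.8562 − sin 2.3562) = -4.0804
y' = 0 − -1.6667·(cos 0.8562 − cos 2.3562) = 2.2707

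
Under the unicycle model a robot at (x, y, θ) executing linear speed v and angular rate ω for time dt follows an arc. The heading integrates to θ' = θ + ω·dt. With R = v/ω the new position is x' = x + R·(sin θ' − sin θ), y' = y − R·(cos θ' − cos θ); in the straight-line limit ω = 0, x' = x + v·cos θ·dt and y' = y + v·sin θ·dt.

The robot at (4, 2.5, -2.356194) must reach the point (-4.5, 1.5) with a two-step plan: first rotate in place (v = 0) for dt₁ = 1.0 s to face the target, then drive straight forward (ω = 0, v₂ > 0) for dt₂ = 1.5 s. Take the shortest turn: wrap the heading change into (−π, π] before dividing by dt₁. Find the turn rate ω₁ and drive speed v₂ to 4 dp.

heading to target = atan2(1.5−2.5, -4.5−4) = -3.0245
Δθ = wrap(-3.0245 − -2.3562) = -0.6683; ω₁ = Δθ/dt₁ = -0.6683
distance = √((-4.5−4)² + (1.5−2.5)²) = 8.5586; v₂ = distance/dt₂ = 5.7057

ω₁ = -0.6683, v₂ = 5.7057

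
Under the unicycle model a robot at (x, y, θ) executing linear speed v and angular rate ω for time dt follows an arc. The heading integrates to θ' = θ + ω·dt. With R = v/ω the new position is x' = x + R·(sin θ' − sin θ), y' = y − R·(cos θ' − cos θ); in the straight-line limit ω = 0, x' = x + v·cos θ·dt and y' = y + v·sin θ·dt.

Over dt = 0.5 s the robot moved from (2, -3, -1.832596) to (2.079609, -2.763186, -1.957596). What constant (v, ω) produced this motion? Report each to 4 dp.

Δθ = -1.957596 − -1.832596 = -0.125000
ω = Δθ/dt = -0.125000/0.5 = -0.2500
R = −Δy/(cos θ' − cos θ) = 2.0000
v = R·ω = 2.0000·-0.2500 = -0.5000

v = -0.5000, ω = -0.2500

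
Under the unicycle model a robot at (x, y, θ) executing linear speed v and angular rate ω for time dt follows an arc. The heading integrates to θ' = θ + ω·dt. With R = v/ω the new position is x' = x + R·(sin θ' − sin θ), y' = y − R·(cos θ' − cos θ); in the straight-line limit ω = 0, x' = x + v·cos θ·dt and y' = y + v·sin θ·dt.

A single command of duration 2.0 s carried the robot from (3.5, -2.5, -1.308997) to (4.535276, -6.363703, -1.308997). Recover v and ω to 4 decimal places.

Δθ = -1.308997 − -1.308997 = 0.000000
ω = Δθ/dt = 0.000000/2.0 = 0.0000
ω = 0 → v = (Δx·cos θ + Δy·sin θ)/dt = 2.0000

v = 2.0000, ω = 0.0000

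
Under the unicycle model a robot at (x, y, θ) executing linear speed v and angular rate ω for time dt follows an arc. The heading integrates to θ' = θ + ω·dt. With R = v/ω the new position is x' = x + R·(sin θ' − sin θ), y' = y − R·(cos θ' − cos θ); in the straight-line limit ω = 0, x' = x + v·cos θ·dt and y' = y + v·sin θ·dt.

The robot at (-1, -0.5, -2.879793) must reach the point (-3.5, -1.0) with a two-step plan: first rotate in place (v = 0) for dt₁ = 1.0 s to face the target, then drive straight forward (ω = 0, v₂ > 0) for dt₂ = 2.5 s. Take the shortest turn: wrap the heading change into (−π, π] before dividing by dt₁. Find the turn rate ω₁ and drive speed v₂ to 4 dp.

heading to target = atan2(-1−-0.5, -3.5−-1) = -2.9442
Δθ = wrap(-2.9442 − -2.8798) = -0.0644; ω₁ = Δθ/dt₁ = -0.0644
distance = √((-3.5−-1)² + (-1−-0.5)²) = 2.5495; v₂ = distance/dt₂ = 1.0198

ω₁ = -0.0644, v₂ = 1.0198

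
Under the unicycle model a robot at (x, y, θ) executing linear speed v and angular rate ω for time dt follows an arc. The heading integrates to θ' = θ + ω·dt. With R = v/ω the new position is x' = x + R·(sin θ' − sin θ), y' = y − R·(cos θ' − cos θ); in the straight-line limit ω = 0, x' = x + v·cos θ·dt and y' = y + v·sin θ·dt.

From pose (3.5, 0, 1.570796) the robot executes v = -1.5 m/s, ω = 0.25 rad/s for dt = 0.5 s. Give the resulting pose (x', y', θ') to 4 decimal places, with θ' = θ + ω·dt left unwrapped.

θ' = 1.5708 + 0.25·0.5 = 1.6958
R = v/ω = -1.5/0.25 = -6.0000
x' = 3.5 + -6.0000·(sin 1.6958 − sin 1.5708) = 3.5468
y' = 0 − -6.0000·(cos 1.6958 − cos 1.5708) = -0.7480

(3.5468, -0.7480, 1.6958)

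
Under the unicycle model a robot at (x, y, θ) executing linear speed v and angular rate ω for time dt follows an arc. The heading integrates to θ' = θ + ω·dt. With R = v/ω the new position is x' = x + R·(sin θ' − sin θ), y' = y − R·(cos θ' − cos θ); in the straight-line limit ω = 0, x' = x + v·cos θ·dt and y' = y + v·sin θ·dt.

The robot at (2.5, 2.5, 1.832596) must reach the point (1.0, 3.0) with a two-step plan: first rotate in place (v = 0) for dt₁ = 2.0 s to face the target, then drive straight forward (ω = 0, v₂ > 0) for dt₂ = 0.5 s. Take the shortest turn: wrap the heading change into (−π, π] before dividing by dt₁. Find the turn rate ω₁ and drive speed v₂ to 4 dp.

ω₁ = 0.4936, v₂ = 3.1623

heading to target = atan2(3−2.5, 1−2.5) = 2.8198
Δθ = wrap(2.8198 − 1.8326) = 0.9872; ω₁ = Δθ/dt₁ = 0.4936
distance = √((1−2.5)² + (3−2.5)²) = 1.5811; v₂ = distance/dt₂ = 3.1623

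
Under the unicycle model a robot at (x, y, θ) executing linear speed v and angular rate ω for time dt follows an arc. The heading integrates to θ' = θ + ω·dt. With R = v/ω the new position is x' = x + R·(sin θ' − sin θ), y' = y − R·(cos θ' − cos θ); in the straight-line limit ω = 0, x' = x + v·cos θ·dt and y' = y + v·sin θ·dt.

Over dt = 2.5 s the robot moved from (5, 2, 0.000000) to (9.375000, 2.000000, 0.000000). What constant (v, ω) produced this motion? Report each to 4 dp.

Δθ = 0.000000 − 0.000000 = 0.000000
ω = Δθ/dt = 0.000000/2.5 = 0.0000
ω = 0 → v = (Δx·cos θ + Δy·sin θ)/dt = 1.7500

v = 1.7500, ω = 0.0000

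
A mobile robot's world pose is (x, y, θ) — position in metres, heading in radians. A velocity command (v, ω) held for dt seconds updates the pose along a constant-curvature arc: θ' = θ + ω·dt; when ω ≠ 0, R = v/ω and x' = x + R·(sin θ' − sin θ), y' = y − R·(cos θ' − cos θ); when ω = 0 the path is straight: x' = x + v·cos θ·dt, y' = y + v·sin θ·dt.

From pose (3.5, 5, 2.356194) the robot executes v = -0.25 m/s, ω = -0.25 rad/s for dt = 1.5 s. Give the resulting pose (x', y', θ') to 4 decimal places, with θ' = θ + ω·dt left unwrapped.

(3.7099, 4.6919, 1.9812)

θ' = 2.3562 + -0.25·1.5 = 1.9812
R = v/ω = -0.25/-0.25 = 1.0000
x' = 3.5 + 1.0000·(sin 1.9812 − sin 2.3562) = 3.7099
y' = 5 − 1.0000·(cos 1.9812 − cos 2.3562) = 4.6919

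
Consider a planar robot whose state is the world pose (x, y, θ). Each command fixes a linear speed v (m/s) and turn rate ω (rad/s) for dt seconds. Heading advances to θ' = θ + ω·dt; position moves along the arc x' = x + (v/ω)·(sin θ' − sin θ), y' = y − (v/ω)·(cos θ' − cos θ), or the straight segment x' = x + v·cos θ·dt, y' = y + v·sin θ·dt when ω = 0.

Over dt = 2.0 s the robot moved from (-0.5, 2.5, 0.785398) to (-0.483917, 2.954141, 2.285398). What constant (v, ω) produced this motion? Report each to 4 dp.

v = 0.2500, ω = 0.7500

Δθ = 2.285398 − 0.785398 = 1.500000
ω = Δθ/dt = 1.500000/2.0 = 0.7500
R = −Δy/(cos θ' − cos θ) = 0.3333
v = R·ω = 0.3333·0.7500 = 0.2500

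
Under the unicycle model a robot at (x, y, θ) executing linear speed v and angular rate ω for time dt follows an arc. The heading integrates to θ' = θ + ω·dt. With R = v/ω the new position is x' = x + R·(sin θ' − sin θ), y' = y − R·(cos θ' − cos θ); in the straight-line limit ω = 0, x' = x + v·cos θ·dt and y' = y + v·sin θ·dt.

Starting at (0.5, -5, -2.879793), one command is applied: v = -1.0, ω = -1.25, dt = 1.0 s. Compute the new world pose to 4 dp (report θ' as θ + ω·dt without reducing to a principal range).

(1.3751, -5.3326, -4.1298)

θ' = -2.8798 + -1.25·1.0 = -4.1298
R = v/ω = -1.0/-1.25 = 0.8000
x' = 0.5 + 0.8000·(sin -4.1298 − sin -2.8798) = 1.3751
y' = -5 − 0.8000·(cos -4.1298 − cos -2.8798) = -5.3326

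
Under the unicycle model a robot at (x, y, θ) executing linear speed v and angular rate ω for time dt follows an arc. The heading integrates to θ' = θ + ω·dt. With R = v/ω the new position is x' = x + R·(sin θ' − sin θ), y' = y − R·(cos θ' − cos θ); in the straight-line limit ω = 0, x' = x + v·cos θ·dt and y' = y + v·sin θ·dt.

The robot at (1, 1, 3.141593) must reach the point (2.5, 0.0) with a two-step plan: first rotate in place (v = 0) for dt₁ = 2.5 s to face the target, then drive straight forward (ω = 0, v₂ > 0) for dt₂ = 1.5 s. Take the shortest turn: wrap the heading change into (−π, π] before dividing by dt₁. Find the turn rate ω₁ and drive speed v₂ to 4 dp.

heading to target = atan2(0−1, 2.5−1) = -0.5880
Δθ = wrap(-0.5880 − 3.1416) = 2.5536; ω₁ = Δθ/dt₁ = 1.0214
distance = √((2.5−1)² + (0−1)²) = 1.8028; v₂ = distance/dt₂ = 1.2019

ω₁ = 1.0214, v₂ = 1.2019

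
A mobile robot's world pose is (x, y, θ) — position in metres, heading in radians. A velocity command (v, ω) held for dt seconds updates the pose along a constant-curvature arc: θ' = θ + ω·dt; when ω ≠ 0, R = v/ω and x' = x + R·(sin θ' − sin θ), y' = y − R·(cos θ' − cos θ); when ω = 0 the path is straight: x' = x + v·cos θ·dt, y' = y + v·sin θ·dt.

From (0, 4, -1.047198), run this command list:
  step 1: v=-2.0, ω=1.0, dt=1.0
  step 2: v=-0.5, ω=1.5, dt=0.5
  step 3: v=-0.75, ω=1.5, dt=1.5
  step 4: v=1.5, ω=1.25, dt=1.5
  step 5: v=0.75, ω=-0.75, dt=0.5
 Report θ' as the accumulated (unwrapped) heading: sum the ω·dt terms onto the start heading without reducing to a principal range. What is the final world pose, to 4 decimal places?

step 1: θ'=-0.0472 (R=-2.0000) → pose (-1.6377, 4.9978, -0.0472)
step 2: θ'=0.7028 (R=-0.3333) → pose (-1.8689, 4.9192, 0.7028)
step 3: θ'=2.9528 (R=-0.5000) → pose (-1.6395, 4.0465, 2.9528)
step 4: θ'=4.8278 (R=1.2000) → pose (-3.0567, 2.7297, 4.8278)
step 5: θ'=4.4528 (R=-1.0000) → pose (-3.0836, 2.3578, 4.4528)

(-3.0836, 2.3578, 4.4528)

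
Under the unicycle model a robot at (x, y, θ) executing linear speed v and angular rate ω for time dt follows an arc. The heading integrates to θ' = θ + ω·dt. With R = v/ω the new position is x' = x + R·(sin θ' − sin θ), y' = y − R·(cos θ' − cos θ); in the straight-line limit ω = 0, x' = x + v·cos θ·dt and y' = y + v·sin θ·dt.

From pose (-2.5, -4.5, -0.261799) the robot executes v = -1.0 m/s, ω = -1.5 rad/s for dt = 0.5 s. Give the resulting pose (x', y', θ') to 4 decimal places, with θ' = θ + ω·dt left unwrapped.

θ' = -0.2618 + -1.5·0.5 = -1.0118
R = v/ω = -1.0/-1.5 = 0.6667
x' = -2.5 + 0.6667·(sin -1.0118 − sin -0.2618) = -2.8926
y' = -4.5 − 0.6667·(cos -1.0118 − cos -0.2618) = -4.2096

(-2.8926, -4.2096, -1.0118)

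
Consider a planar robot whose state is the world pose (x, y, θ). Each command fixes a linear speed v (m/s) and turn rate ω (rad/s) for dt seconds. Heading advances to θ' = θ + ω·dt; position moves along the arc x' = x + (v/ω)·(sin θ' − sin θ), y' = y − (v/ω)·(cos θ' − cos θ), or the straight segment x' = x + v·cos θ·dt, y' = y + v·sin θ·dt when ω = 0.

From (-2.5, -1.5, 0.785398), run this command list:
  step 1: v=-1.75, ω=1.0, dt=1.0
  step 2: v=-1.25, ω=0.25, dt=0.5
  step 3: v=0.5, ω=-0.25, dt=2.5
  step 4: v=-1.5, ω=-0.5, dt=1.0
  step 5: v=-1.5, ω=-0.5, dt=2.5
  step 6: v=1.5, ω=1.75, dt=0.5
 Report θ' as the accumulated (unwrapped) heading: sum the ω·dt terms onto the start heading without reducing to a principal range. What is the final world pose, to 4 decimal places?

step 1: θ'=1.7854 (R=-1.7500) → pose (-2.9724, -3.1101, 1.7854)
step 2: θ'=1.9104 (R=-5.0000) → pose (-2.8016, -3.7109, 1.9104)
step 3: θ'=1.2854 (R=-2.0000) → pose (-2.8349, -2.4816, 1.2854)
step 4: θ'=0.7854 (R=3.0000) → pose (-3.5922, -3.7583, 0.7854)
step 5: θ'=-0.4646 (R=3.0000) → pose (-7.0577, -4.3190, -0.4646)
step 6: θ'=0.4104 (R=0.8571) → pose (-6.3317, -4.3386, 0.4104)

(-6.3317, -4.3386, 0.4104)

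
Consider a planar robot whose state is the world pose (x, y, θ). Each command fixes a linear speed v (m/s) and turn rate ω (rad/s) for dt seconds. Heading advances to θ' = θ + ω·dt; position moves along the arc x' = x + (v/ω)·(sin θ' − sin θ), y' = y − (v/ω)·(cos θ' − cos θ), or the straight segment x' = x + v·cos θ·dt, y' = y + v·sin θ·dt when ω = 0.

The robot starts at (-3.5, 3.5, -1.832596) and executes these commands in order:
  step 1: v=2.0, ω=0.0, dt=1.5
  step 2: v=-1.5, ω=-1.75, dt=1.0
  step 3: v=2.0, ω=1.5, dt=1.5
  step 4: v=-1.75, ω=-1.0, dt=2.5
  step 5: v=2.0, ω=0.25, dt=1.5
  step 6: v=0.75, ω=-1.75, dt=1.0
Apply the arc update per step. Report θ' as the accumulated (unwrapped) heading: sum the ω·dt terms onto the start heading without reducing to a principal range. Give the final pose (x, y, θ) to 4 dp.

step 1: θ'=-1.8326 (straight) → pose (-4.2765, 0.6022, -1.8326)
step 2: θ'=-3.5826 (R=0.8571) → pose (-3.0827, 1.1555, -3.5826)
step 3: θ'=-1.3326 (R=1.3333) → pose (-4.9475, -0.3649, -1.3326)
step 4: θ'=-3.8326 (R=1.7500) → pose (-2.1316, 1.3966, -3.8326)
step 5: θ'=-3.4576 (R=8.0000) → pose (-4.7439, 2.8356, -3.4576)
step 6: θ'=-5.2076 (R=-0.4286) → pose (-4.9878, 3.4467, -5.2076)

(-4.9878, 3.4467, -5.2076)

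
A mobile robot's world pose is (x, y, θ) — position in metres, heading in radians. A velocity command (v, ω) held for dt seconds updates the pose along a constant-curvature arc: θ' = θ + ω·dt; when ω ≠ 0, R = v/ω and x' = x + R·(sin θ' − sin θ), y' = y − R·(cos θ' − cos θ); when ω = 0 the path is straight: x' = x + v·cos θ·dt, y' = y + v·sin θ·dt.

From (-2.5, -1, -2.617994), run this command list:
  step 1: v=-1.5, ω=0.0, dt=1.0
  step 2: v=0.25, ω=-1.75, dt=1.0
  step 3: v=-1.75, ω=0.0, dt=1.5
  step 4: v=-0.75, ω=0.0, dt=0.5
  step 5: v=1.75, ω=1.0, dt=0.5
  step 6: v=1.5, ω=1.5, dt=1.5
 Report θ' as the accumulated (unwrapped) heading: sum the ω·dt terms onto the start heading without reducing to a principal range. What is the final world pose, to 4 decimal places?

(-2.5420, -2.9813, -1.6180)

step 1: θ'=-2.6180 (straight) → pose (-1.2010, -0.2500, -2.6180)
step 2: θ'=-4.3680 (R=-0.1429) → pose (-1.4069, -0.1745, -4.3680)
step 3: θ'=-4.3680 (straight) → pose (-0.5206, -2.6454, -4.3680)
step 4: θ'=-4.3680 (straight) → pose (-0.3940, -2.9984, -4.3680)
step 5: θ'=-3.8680 (R=1.7500) → pose (-0.8789, -2.2810, -3.8680)
step 6: θ'=-1.6180 (R=1.0000) → pose (-2.5420, -2.9813, -1.6180)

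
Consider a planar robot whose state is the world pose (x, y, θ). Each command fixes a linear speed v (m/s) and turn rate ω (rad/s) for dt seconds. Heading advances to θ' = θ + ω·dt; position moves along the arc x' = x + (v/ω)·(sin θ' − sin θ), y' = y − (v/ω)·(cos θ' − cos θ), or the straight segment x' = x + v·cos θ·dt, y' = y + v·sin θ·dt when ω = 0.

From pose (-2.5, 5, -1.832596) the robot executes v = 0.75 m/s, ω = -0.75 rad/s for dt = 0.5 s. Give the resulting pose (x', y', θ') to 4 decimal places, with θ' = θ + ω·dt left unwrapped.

θ' = -1.8326 + -0.75·0.5 = -2.2076
R = v/ω = 0.75/-0.75 = -1.0000
x' = -2.5 + -1.0000·(sin -2.2076 − sin -1.8326) = -2.6619
y' = 5 − -1.0000·(cos -2.2076 − cos -1.8326) = 4.6642

(-2.6619, 4.6642, -2.2076)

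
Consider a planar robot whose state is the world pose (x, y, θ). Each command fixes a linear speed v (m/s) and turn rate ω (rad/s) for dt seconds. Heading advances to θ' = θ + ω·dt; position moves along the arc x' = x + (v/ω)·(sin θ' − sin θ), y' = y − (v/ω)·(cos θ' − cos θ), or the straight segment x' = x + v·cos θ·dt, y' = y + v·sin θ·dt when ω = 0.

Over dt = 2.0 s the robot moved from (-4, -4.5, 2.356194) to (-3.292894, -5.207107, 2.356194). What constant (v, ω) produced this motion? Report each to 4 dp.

v = -0.5000, ω = 0.0000

Δθ = 2.356194 − 2.356194 = 0.000000
ω = Δθ/dt = 0.000000/2.0 = 0.0000
ω = 0 → v = (Δx·cos θ + Δy·sin θ)/dt = -0.5000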